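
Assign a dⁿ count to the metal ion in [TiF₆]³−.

Summing ligand charges against the −3 overall charge gives an oxidation state of +3 for titanium.
Ti sits in group 4, so the d-electron count is 4 − 3 = 1.

d¹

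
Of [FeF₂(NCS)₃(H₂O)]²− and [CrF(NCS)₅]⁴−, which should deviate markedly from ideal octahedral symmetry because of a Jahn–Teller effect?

[FeF₂(NCS)₃(H₂O)]²−: Ligand charges: each fluoride is −1; each isothiocyanate is −1; water is neutral. With an overall charge of −2 the iron centre must be in the +3 oxidation state. Fe sits in group 8, so the d-electron count is 8 − 3 = 5. Fluoride and isothiocyanate are weak-field ligands for a first-row metal, so the complex is high-spin. The d⁵ configuration leaves the e_g set evenly filled (or empty) — no strong Jahn–Teller driving force.
[CrF(NCS)₅]⁴−: Ligand charges: each fluoride is −1; each isothiocyanate is −1. With an overall charge of −4 the chromium centre must be in the +2 oxidation state. Cr sits in group 6, so the d-electron count is 6 − 2 = 4. Fluoride and isothiocyanate are weak-field ligands for a first-row metal, so the complex is high-spin. The t₂g³e_g¹ (high-spin) configuration has an unevenly filled e_g set; the Jahn–Teller theorem predicts a tetragonal distortion (typically axial elongation) to lift the degeneracy.

[CrF(NCS)₅]⁴−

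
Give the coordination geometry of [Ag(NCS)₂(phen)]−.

tetrahedral

Ligand charges: each isothiocyanate is −1; 1,10-phenanthroline is neutral. With an overall charge of −1 the silver centre must be in the +1 oxidation state.
Ag sits in group 11, so the d-electron count is 11 − 1 = 10.
Counting donor atoms: 2×isothiocyanate (monodentate) → 2 donors; 1×1,10-phenanthroline (bidentate) → 2 donors. Coordination number = 4.
A d¹⁰ ion has no crystal-field stabilisation preference between square planar and tetrahedral, so four ligands adopt the sterically favoured tetrahedral geometry.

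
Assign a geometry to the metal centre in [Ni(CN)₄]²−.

Each cyanide is −1; balancing the −2 overall charge requires Ni(II).
Group 10 minus oxidation state 2 gives a d⁸ configuration.
With 4 monodentate ligands the coordination number is 4.
Cyanide is a strong-field ligand (high in the spectrochemical series).
A 3d d⁸ ion with strong-field ligands gains enough CFSE to favour square planar over tetrahedral.

square planar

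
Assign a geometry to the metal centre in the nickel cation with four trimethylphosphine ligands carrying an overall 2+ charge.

square planar

Trimethylphosphine is neutral; balancing the +2 overall charge requires Ni(II).
Nickel is a group-10 element; Ni(II) is therefore d⁸.
Coordination number: 4.
Trimethylphosphine is a strong-field ligand (high in the spectrochemical series).
A 3d d⁸ ion with strong-field ligands gains enough CFSE to favour square planar over tetrahedral.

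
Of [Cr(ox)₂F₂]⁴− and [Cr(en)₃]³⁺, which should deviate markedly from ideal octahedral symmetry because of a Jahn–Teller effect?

[Cr(ox)₂F₂]⁴−

[Cr(ox)₂F₂]⁴−: Each oxalate is −2; each fluoride is −1; balancing the −4 overall charge requires Cr(II). Cr sits in group 6, so the d-electron count is 6 − 2 = 4. Fluoride and oxalate are weak-field ligands for a first-row metal, so the complex is high-spin. The t₂g³e_g¹ (high-spin) configuration has an unevenly filled e_g set; the Jahn–Teller theorem predicts a tetragonal distortion (typically axial elongation) to lift the degeneracy.
[Cr(en)₃]³⁺: Ethylenediamine is neutral; balancing the +3 overall charge requires Cr(III). Cr sits in group 6, so the d-electron count is 6 − 3 = 3. The d³ configuration leaves the e_g set evenly filled (or empty) — no strong Jahn–Teller driving force.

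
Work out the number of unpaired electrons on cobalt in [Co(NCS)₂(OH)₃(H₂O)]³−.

3 unpaired electrons

Each isothiocyanate is −1; each hydroxide is −1; water is neutral; balancing the −3 overall charge requires Co(II).
Cobalt is a group-9 element; Co(II) is therefore d⁷.
The spin state decides the count: Hydroxide and isothiocyanate are weak-field ligands for a first-row metal, so the complex is high-spin.
An octahedral high-spin d⁷ ion is t₂g⁵e_g², giving 3 unpaired electrons.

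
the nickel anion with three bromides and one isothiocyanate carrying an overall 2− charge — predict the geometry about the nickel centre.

Summing ligand charges against the −2 overall charge gives an oxidation state of +2 for nickel.
Group 10 minus oxidation state 2 gives a d⁸ configuration.
Coordination number: 4.
Bromide and isothiocyanate are weak-field ligands.
With weak-field ligands the CFSE gain from square planar is small, so a 3d d⁸ ion takes the sterically preferred tetrahedral geometry.

tetrahedral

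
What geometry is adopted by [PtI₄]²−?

Ligand charges: each iodide is −1. With an overall charge of −2 the platinum centre must be in the +2 oxidation state.
Pt sits in group 10, so the d-electron count is 10 − 2 = 8.
With 4 monodentate ligands the coordination number is 4.
A 5d d⁸ ion has a large crystal-field splitting; square planar leaves the high-energy d_{x²−y²} orbital empty and maximises CFSE.

square planar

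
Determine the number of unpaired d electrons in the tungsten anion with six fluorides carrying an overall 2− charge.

Summing ligand charges against the −2 overall charge gives an oxidation state of +4 for tungsten.
Tungsten is a group-6 element; W(IV) is therefore d².
In an octahedral field the d² configuration is t₂g²e_g⁰ (only one arrangement possible), giving 2 unpaired electrons.

2 unpaired electrons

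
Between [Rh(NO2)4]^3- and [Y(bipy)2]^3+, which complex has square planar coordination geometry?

For [Rh(NO2)4]^3-: Each nitro (N-bound nitrite) is −1; balancing the −3 overall charge requires Rh(I). Rh sits in group 9, so the d-electron count is 9 − 1 = 8. A 4d d⁸ ion has a large crystal-field splitting; square planar leaves the high-energy d_{x²−y²} orbital empty and maximises CFSE. → square planar.
For [Y(bipy)2]^3+: 2,2′-bipyridine is neutral; balancing the +3 overall charge requires Y(III). Yttrium is a group-3 element; Y(III) is therefore d⁰. A d⁰ ion has no crystal-field stabilisation preference between square planar and tetrahedral, so four ligands adopt the sterically favoured tetrahedral geometry. → tetrahedral.

[Rh(NO2)4]^3-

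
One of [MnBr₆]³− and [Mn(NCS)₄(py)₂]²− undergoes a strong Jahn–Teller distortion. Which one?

[MnBr₆]³−: Ligand charges: each bromide is −1. With an overall charge of −3 the manganese centre must be in the +3 oxidation state. Group 7 minus oxidation state 3 gives a d⁴ configuration. Bromide is a weak-field ligand for a first-row metal, so the complex is high-spin. The t₂g³e_g¹ (high-spin) configuration has an unevenly filled e_g set; the Jahn–Teller theorem predicts a tetragonal distortion (typically axial elongation) to lift the degeneracy.
[Mn(NCS)₄(py)₂]²−: Summing ligand charges against the −2 overall charge gives an oxidation state of +2 for manganese. Manganese is a group-7 element; Mn(II) is therefore d⁵. Isothiocyanate is a weak-field ligand for a first-row metal, so the complex is high-spin. The d⁵ configuration leaves the e_g set evenly filled (or empty) — no strong Jahn–Teller driving force.

[MnBr₆]³−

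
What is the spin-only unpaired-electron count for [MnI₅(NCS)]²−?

Each iodide is −1; each isothiocyanate is −1; balancing the −2 overall charge requires Mn(IV).
Mn sits in group 7, so the d-electron count is 7 − 4 = 3.
In an octahedral field the d³ configuration is t₂g³e_g⁰ (only one arrangement possible), giving 3 unpaired electrons.

3 unpaired electrons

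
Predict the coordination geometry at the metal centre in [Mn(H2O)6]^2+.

octahedral

Summing ligand charges against the +2 overall charge gives an oxidation state of +2 for manganese.
Mn sits in group 7, so the d-electron count is 7 − 2 = 5.
With 6 monodentate ligands the coordination number is 6.
Six donors around a single metal centre give an octahedral coordination sphere.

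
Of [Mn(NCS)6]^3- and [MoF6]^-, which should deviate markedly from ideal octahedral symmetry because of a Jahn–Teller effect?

[Mn(NCS)6]^3-

[Mn(NCS)6]^3-: Each isothiocyanate is −1; balancing the −3 overall charge requires Mn(III). Manganese is a group-7 element; Mn(III) is therefore d⁴. Isothiocyanate is a weak-field ligand for a first-row metal, so the complex is high-spin. The t₂g³e_g¹ (high-spin) configuration has an unevenly filled e_g set; the Jahn–Teller theorem predicts a tetragonal distortion (typically axial elongation) to lift the degeneracy.
[MoF6]^-: Summing ligand charges against the −1 overall charge gives an oxidation state of +5 for molybdenum. Mo sits in group 6, so the d-electron count is 6 − 5 = 1. The d¹ configuration leaves the e_g set evenly filled (or empty) — no strong Jahn–Teller driving force.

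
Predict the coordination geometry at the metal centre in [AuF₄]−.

Ligand charges: each fluoride is −1. With an overall charge of −1 the gold centre must be in the +3 oxidation state.
Au sits in group 11, so the d-electron count is 11 − 3 = 8.
With 4 monodentate ligands the coordination number is 4.
A 5d d⁸ ion has a large crystal-field splitting; square planar leaves the high-energy d_{x²−y²} orbital empty and maximises CFSE.

square planar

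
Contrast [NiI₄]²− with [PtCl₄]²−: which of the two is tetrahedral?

For [NiI₄]²−: Each iodide is −1; balancing the −2 overall charge requires Ni(II). Nickel is a group-10 element; Ni(II) is therefore d⁸. Iodide is a weak-field ligand. With weak-field ligands the CFSE gain from square planar is small, so a 3d d⁸ ion takes the sterically preferred tetrahedral geometry. → tetrahedral.
For [PtCl₄]²−: Each chloride is −1; balancing the −2 overall charge requires Pt(II). Pt sits in group 10, so the d-electron count is 10 − 2 = 8. A 5d d⁸ ion has a large crystal-field splitting; square planar leaves the high-energy d_{x²−y²} orbital empty and maximises CFSE. → square planar.

[NiI₄]²−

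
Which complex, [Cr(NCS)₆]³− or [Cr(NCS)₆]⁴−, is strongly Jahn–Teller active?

[Cr(NCS)₆]⁴−

[Cr(NCS)₆]³−: Ligand charges: each isothiocyanate is −1. With an overall charge of −3 the chromium centre must be in the +3 oxidation state. Group 6 minus oxidation state 3 gives a d³ configuration. The d³ configuration leaves the e_g set evenly filled (or empty) — no strong Jahn–Teller driving force.
[Cr(NCS)₆]⁴−: Summing ligand charges against the −4 overall charge gives an oxidation state of +2 for chromium. Cr sits in group 6, so the d-electron count is 6 − 2 = 4. Isothiocyanate is a weak-field ligand for a first-row metal, so the complex is high-spin. The t₂g³e_g¹ (high-spin) configuration has an unevenly filled e_g set; the Jahn–Teller theorem predicts a tetragonal distortion (typically axial elongation) to lift the degeneracy.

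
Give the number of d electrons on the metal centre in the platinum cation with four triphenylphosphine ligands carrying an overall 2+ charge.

Ligand charges: triphenylphosphine is neutral. With an overall charge of +2 the platinum centre must be in the +2 oxidation state.
Platinum is a group-10 element; Pt(II) is therefore d⁸.

d8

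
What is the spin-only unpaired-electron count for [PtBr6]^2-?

0

Ligand charges: each bromide is −1. With an overall charge of −2 the platinum centre must be in the +4 oxidation state.
Pt sits in group 10, so the d-electron count is 10 − 4 = 6.
The spin state decides the count: a 5d ion has a large Δₒ and is invariably low-spin.
An octahedral low-spin d⁶ ion is t₂g⁶e_g⁰, giving 0 unpaired electrons.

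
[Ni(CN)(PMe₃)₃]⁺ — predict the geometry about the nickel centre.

Ligand charges: each cyanide is −1; trimethylphosphine is neutral. With an overall charge of +1 the nickel centre must be in the +2 oxidation state.
Nickel is a group-10 element; Ni(II) is therefore d⁸.
With 4 monodentate ligands the coordination number is 4.
Cyanide and trimethylphosphine are strong-field ligands (high in the spectrochemical series).
A 3d d⁸ ion with strong-field ligands gains enough CFSE to favour square planar over tetrahedral.

square planar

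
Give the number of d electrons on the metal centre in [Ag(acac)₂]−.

Ligand charges: each acetylacetonate is −1. With an overall charge of −1 the silver centre must be in the +1 oxidation state.
Group 11 minus oxidation state 1 gives a d¹⁰ configuration.

d¹⁰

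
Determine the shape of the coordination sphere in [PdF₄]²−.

square planar

Each fluoride is −1; balancing the −2 overall charge requires Pd(II).
Pd sits in group 10, so the d-electron count is 10 − 2 = 8.
With 4 monodentate ligands the coordination number is 4.
A 4d d⁸ ion has a large crystal-field splitting; square planar leaves the high-energy d_{x²−y²} orbital empty and maximises CFSE.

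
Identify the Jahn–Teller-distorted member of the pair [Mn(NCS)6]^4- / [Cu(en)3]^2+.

[Mn(NCS)6]^4-: Summing ligand charges against the −4 overall charge gives an oxidation state of +2 for manganese. Group 7 minus oxidation state 2 gives a d⁵ configuration. Isothiocyanate is a weak-field ligand for a first-row metal, so the complex is high-spin. The d⁵ configuration leaves the e_g set evenly filled (or empty) — no strong Jahn–Teller driving force.
[Cu(en)3]^2+: Summing ligand charges against the +2 overall charge gives an oxidation state of +2 for copper. Copper is a group-11 element; Cu(II) is therefore d⁹. The t₂g⁶e_g³ configuration has an unevenly filled e_g set; the Jahn–Teller theorem predicts a tetragonal distortion (typically axial elongation) to lift the degeneracy.

[Cu(en)3]^2+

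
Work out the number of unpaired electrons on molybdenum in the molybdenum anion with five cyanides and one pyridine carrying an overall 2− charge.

3

Each cyanide is −1; pyridine is neutral; balancing the −2 overall charge requires Mo(III).
Mo sits in group 6, so the d-electron count is 6 − 3 = 3.
In an octahedral field the d³ configuration is t₂g³e_g⁰ (only one arrangement possible), giving 3 unpaired electrons.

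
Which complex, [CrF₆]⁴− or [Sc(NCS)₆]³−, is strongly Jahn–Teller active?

[CrF₆]⁴−: Summing ligand charges against the −4 overall charge gives an oxidation state of +2 for chromium. Cr sits in group 6, so the d-electron count is 6 − 2 = 4. Fluoride is a weak-field ligand for a first-row metal, so the complex is high-spin. The t₂g³e_g¹ (high-spin) configuration has an unevenly filled e_g set; the Jahn–Teller theorem predicts a tetragonal distortion (typically axial elongation) to lift the degeneracy.
[Sc(NCS)₆]³−: Ligand charges: each isothiocyanate is −1. With an overall charge of −3 the scandium centre must be in the +3 oxidation state. Group 3 minus oxidation state 3 gives a d⁰ configuration. The d⁰ configuration leaves the e_g set evenly filled (or empty) — no strong Jahn–Teller driving force.

[CrF₆]⁴−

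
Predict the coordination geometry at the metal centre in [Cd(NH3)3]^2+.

Ligand charges: ammonia is neutral. With an overall charge of +2 the cadmium centre must be in the +2 oxidation state.
Group 12 minus oxidation state 2 gives a d¹⁰ configuration.
With 3 monodentate ligands the coordination number is 3.
Three ligands around a d¹⁰ centre minimise repulsion in a trigonal-planar arrangement.

trigonal planar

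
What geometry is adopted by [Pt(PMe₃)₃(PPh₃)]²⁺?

Trimethylphosphine is neutral; triphenylphosphine is neutral; balancing the +2 overall charge requires Pt(II).
Pt sits in group 10, so the d-electron count is 10 − 2 = 8.
With 4 monodentate ligands the coordination number is 4.
A 5d d⁸ ion has a large crystal-field splitting; square planar leaves the high-energy d_{x²−y²} orbital empty and maximises CFSE.

square planar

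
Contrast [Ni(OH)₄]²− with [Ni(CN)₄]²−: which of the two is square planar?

For [Ni(OH)₄]²−: Each hydroxide is −1; balancing the −2 overall charge requires Ni(II). Ni sits in group 10, so the d-electron count is 10 − 2 = 8. Hydroxide is a weak-field ligand. With weak-field ligands the CFSE gain from square planar is small, so a 3d d⁸ ion takes the sterically preferred tetrahedral geometry. → tetrahedral.
For [Ni(CN)₄]²−: Ligand charges: each cyanide is −1. With an overall charge of −2 the nickel centre must be in the +2 oxidation state. Ni sits in group 10, so the d-electron count is 10 − 2 = 8. Cyanide is a strong-field ligand (high in the spectrochemical series). A 3d d⁸ ion with strong-field ligands gains enough CFSE to favour square planar over tetrahedral. → square planar.

[Ni(CN)₄]²−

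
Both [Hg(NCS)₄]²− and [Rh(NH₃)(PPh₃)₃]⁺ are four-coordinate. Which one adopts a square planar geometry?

For [Hg(NCS)₄]²−: Each isothiocyanate is −1; balancing the −2 overall charge requires Hg(II). Group 12 minus oxidation state 2 gives a d¹⁰ configuration. A d¹⁰ ion has no crystal-field stabilisation preference between square planar and tetrahedral, so four ligands adopt the sterically favoured tetrahedral geometry. → tetrahedral.
For [Rh(NH₃)(PPh₃)₃]⁺: Ligand charges: ammonia is neutral; triphenylphosphine is neutral. With an overall charge of +1 the rhodium centre must be in the +1 oxidation state. Rhodium is a group-9 element; Rh(I) is therefore d⁸. A 4d d⁸ ion has a large crystal-field splitting; square planar leaves the high-energy d_{x²−y²} orbital empty and maximises CFSE. → square planar.

[Rh(NH₃)(PPh₃)₃]⁺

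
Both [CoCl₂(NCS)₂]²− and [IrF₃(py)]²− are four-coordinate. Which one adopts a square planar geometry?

[IrF₃(py)]²−

For [CoCl₂(NCS)₂]²−: Each chloride is −1; each isothiocyanate is −1; balancing the −2 overall charge requires Co(II). Group 9 minus oxidation state 2 gives a d⁷ configuration. For a high-spin 3d d⁷ ion with weak-field ligands the small Δₜ gives little square-planar CFSE advantage, so four ligands adopt the sterically favoured tetrahedral geometry. → tetrahedral.
For [IrF₃(py)]²−: Ligand charges: each fluoride is −1; pyridine is neutral. With an overall charge of −2 the iridium centre must be in the +1 oxidation state. Iridium is a group-9 element; Ir(I) is therefore d⁸. A 5d d⁸ ion has a large crystal-field splitting; square planar leaves the high-energy d_{x²−y²} orbital empty and maximises CFSE. → square planar.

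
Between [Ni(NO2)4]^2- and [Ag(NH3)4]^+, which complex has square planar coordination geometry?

For [Ni(NO2)4]^2-: Ligand charges: each nitro (N-bound nitrite) is −1. With an overall charge of −2 the nickel centre must be in the +2 oxidation state. Ni sits in group 10, so the d-electron count is 10 − 2 = 8. Nitro (N-bound nitrite) is a strong-field ligand (high in the spectrochemical series). A 3d d⁸ ion with strong-field ligands gains enough CFSE to favour square planar over tetrahedral. → square planar.
For [Ag(NH3)4]^+: Summing ligand charges against the +1 overall charge gives an oxidation state of +1 for silver. Group 11 minus oxidation state 1 gives a d¹⁰ configuration. A d¹⁰ ion has no crystal-field stabilisation preference between square planar and tetrahedral, so four ligands adopt the sterically favoured tetrahedral geometry. → tetrahedral.

[Ni(NO2)4]^2-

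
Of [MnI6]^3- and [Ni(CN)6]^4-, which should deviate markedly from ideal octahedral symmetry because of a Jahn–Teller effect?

[MnI6]^3-: Ligand charges: each iodide is −1. With an overall charge of −3 the manganese centre must be in the +3 oxidation state. Mn sits in group 7, so the d-electron count is 7 − 3 = 4. Iodide is a weak-field ligand for a first-row metal, so the complex is high-spin. The t₂g³e_g¹ (high-spin) configuration has an unevenly filled e_g set; the Jahn–Teller theorem predicts a tetragonal distortion (typically axial elongation) to lift the degeneracy.
[Ni(CN)6]^4-: Ligand charges: each cyanide is −1. With an overall charge of −4 the nickel centre must be in the +2 oxidation state. Group 10 minus oxidation state 2 gives a d⁸ configuration. The d⁸ configuration leaves the e_g set evenly filled (or empty) — no strong Jahn–Teller driving force.

[MnI6]^3-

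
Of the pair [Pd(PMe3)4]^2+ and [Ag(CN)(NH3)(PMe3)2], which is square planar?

For [Pd(PMe3)4]^2+: Ligand charges: trimethylphosphine is neutral. With an overall charge of +2 the palladium centre must be in the +2 oxidation state. Pd sits in group 10, so the d-electron count is 10 − 2 = 8. A 4d d⁸ ion has a large crystal-field splitting; square planar leaves the high-energy d_{x²−y²} orbital empty and maximises CFSE. → square planar.
For [Ag(CN)(NH3)(PMe3)2]: Summing ligand charges against the 0 overall charge gives an oxidation state of +1 for silver. Group 11 minus oxidation state 1 gives a d¹⁰ configuration. A d¹⁰ ion has no crystal-field stabilisation preference between square planar and tetrahedral, so four ligands adopt the sterically favoured tetrahedral geometry. → tetrahedral.

[Pd(PMe3)4]^2+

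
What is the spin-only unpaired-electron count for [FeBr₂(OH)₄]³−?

5

Summing ligand charges against the −3 overall charge gives an oxidation state of +3 for iron.
Iron is a group-8 element; Fe(III) is therefore d⁵.
The spin state decides the count: Bromide and hydroxide are weak-field ligands for a first-row metal, so the complex is high-spin.
An octahedral high-spin d⁵ ion is t₂g³e_g², giving 5 unpaired electrons.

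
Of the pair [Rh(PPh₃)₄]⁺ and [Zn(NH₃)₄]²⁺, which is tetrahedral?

For [Rh(PPh₃)₄]⁺: Triphenylphosphine is neutral; balancing the +1 overall charge requires Rh(I). Rh sits in group 9, so the d-electron count is 9 − 1 = 8. A 4d d⁸ ion has a large crystal-field splitting; square planar leaves the high-energy d_{x²−y²} orbital empty and maximises CFSE. → square planar.
For [Zn(NH₃)₄]²⁺: Summing ligand charges against the +2 overall charge gives an oxidation state of +2 for zinc. Group 12 minus oxidation state 2 gives a d¹⁰ configuration. A d¹⁰ ion has no crystal-field stabilisation preference between square planar and tetrahedral, so four ligands adopt the sterically favoured tetrahedral geometry. → tetrahedral.

[Zn(NH₃)₄]²⁺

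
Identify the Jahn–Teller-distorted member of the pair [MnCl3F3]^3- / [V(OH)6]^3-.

[MnCl3F3]^3-

[MnCl3F3]^3-: Summing ligand charges against the −3 overall charge gives an oxidation state of +3 for manganese. Group 7 minus oxidation state 3 gives a d⁴ configuration. Chloride and fluoride are weak-field ligands for a first-row metal, so the complex is high-spin. The t₂g³e_g¹ (high-spin) configuration has an unevenly filled e_g set; the Jahn–Teller theorem predicts a tetragonal distortion (typically axial elongation) to lift the degeneracy.
[V(OH)6]^3-: Ligand charges: each hydroxide is −1. With an overall charge of −3 the vanadium centre must be in the +3 oxidation state. Group 5 minus oxidation state 3 gives a d² configuration. The d² configuration leaves the e_g set evenly filled (or empty) — no strong Jahn–Teller driving force.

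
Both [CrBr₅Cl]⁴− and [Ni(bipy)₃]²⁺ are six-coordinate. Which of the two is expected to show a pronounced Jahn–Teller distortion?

[CrBr₅Cl]⁴−: Ligand charges: each bromide is −1; each chloride is −1. With an overall charge of −4 the chromium centre must be in the +2 oxidation state. Cr sits in group 6, so the d-electron count is 6 − 2 = 4. Bromide and chloride are weak-field ligands for a first-row metal, so the complex is high-spin. The t₂g³e_g¹ (high-spin) configuration has an unevenly filled e_g set; the Jahn–Teller theorem predicts a tetragonal distortion (typically axial elongation) to lift the degeneracy.
[Ni(bipy)₃]²⁺: 2,2′-bipyridine is neutral; balancing the +2 overall charge requires Ni(II). Ni sits in group 10, so the d-electron count is 10 − 2 = 8. The d⁸ configuration leaves the e_g set evenly filled (or empty) — no strong Jahn–Teller driving force.

[CrBr₅Cl]⁴−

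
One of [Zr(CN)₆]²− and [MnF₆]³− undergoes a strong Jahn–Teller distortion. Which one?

[MnF₆]³−

[Zr(CN)₆]²−: Ligand charges: each cyanide is −1. With an overall charge of −2 the zirconium centre must be in the +4 oxidation state. Zr sits in group 4, so the d-electron count is 4 − 4 = 0. The d⁰ configuration leaves the e_g set evenly filled (or empty) — no strong Jahn–Teller driving force.
[MnF₆]³−: Summing ligand charges against the −3 overall charge gives an oxidation state of +3 for manganese. Mn sits in group 7, so the d-electron count is 7 − 3 = 4. Fluoride is a weak-field ligand for a first-row metal, so the complex is high-spin. The t₂g³e_g¹ (high-spin) configuration has an unevenly filled e_g set; the Jahn–Teller theorem predicts a tetragonal distortion (typically axial elongation) to lift the degeneracy.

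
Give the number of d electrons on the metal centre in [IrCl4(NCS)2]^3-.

Each chloride is −1; each isothiocyanate is −1; balancing the −3 overall charge requires Ir(III).
Ir sits in group 9, so the d-electron count is 9 − 3 = 6.

d⁶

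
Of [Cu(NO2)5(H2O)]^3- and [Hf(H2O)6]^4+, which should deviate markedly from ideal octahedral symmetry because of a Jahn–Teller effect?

[Cu(NO2)5(H2O)]^3-: Summing ligand charges against the −3 overall charge gives an oxidation state of +2 for copper. Copper is a group-11 element; Cu(II) is therefore d⁹. The t₂g⁶e_g³ configuration has an unevenly filled e_g set; the Jahn–Teller theorem predicts a tetragonal distortion (typically axial elongation) to lift the degeneracy.
[Hf(H2O)6]^4+: Ligand charges: water is neutral. With an overall charge of +4 the hafnium centre must be in the +4 oxidation state. Hf sits in group 4, so the d-electron count is 4 − 4 = 0. The d⁰ configuration leaves the e_g set evenly filled (or empty) — no strong Jahn–Teller driving force.

[Cu(NO2)5(H2O)]^3-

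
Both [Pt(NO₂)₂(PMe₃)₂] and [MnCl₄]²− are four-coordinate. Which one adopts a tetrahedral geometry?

[MnCl₄]²−

For [Pt(NO₂)₂(PMe₃)₂]: Each nitro (N-bound nitrite) is −1; trimethylphosphine is neutral; balancing the 0 overall charge requires Pt(II). Platinum is a group-10 element; Pt(II) is therefore d⁸. A 5d d⁸ ion has a large crystal-field splitting; square planar leaves the high-energy d_{x²−y²} orbital empty and maximises CFSE. → square planar.
For [MnCl₄]²−: Summing ligand charges against the −2 overall charge gives an oxidation state of +2 for manganese. Mn sits in group 7, so the d-electron count is 7 − 2 = 5. A high-spin d⁵ ion has zero CFSE in either geometry, so four ligands adopt the sterically favoured tetrahedral geometry. → tetrahedral.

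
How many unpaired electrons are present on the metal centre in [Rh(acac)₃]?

Summing ligand charges against the 0 overall charge gives an oxidation state of +3 for rhodium.
Group 9 minus oxidation state 3 gives a d⁶ configuration.
Counting donor atoms: 3×acetylacetonate (bidentate) → 6 donors. Coordination number = 6.
The spin state decides the count: a 4d ion has a large Δₒ and is invariably low-spin.
An octahedral low-spin d⁶ ion is t₂g⁶e_g⁰, giving 0 unpaired electrons.

0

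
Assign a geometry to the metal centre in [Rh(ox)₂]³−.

square planar

Ligand charges: each oxalate is −2. With an overall charge of −3 the rhodium centre must be in the +1 oxidation state.
Rh sits in group 9, so the d-electron count is 9 − 1 = 8.
Counting donor atoms: 2×oxalate (bidentate) → 4 donors. Coordination number = 4.
A 4d d⁸ ion has a large crystal-field splitting; square planar leaves the high-energy d_{x²−y²} orbital empty and maximises CFSE.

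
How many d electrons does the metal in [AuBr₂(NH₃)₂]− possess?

d¹⁰

Summing ligand charges against the −1 overall charge gives an oxidation state of +1 for gold.
Gold is a group-11 element; Au(I) is therefore d¹⁰.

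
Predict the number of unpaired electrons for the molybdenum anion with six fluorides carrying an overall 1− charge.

Summing ligand charges against the −1 overall charge gives an oxidation state of +5 for molybdenum.
Group 6 minus oxidation state 5 gives a d¹ configuration.
In an octahedral field the d¹ configuration is t₂g¹e_g⁰ (only one arrangement possible), giving 1 unpaired electron.

1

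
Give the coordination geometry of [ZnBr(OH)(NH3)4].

Summing ligand charges against the 0 overall charge gives an oxidation state of +2 for zinc.
Zinc is a group-12 element; Zn(II) is therefore d¹⁰.
Coordination number: 6.
Six donors around a single metal centre give an octahedral coordination sphere.

octahedral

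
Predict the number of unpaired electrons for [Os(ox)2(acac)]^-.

2

Ligand charges: each oxalate is −2; each acetylacetonate is −1. With an overall charge of −1 the osmium centre must be in the +4 oxidation state.
Osmium is a group-8 element; Os(IV) is therefore d⁴.
Counting donor atoms: 2×oxalate (bidentate) → 4 donors; 1×acetylacetonate (bidentate) → 2 donors. Coordination number = 6.
The spin state decides the count: a 5d ion has a large Δₒ and is invariably low-spin.
An octahedral low-spin d⁴ ion is t₂g⁴e_g⁰, giving 2 unpaired electrons.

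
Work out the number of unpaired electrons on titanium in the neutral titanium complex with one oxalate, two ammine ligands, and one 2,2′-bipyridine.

Ligand charges: each oxalate is −2; ammonia is neutral; 2,2′-bipyridine is neutral. With an overall charge of 0 the titanium centre must be in the +2 oxidation state.
Titanium is a group-4 element; Ti(II) is therefore d².
Counting donor atoms: 1×oxalate (bidentate) → 2 donors; 2×ammonia (monodentate) → 2 donors; 1×2,2′-bipyridine (bidentate) → 2 donors. Coordination number = 6.
In an octahedral field the d² configuration is t₂g²e_g⁰ (only one arrangement possible), giving 2 unpaired electrons.

2 unpaired electrons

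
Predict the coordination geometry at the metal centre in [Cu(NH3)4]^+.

Summing ligand charges against the +1 overall charge gives an oxidation state of +1 for copper.
Copper is a group-11 element; Cu(I) is therefore d¹⁰.
With 4 monodentate ligands the coordination number is 4.
A d¹⁰ ion has no crystal-field stabilisation preference between square planar and tetrahedral, so four ligands adopt the sterically favoured tetrahedral geometry.

tetrahedral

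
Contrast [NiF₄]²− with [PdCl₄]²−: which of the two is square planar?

[PdCl₄]²−

For [NiF₄]²−: Summing ligand charges against the −2 overall charge gives an oxidation state of +2 for nickel. Group 10 minus oxidation state 2 gives a d⁸ configuration. Fluoride is a weak-field ligand. With weak-field ligands the CFSE gain from square planar is small, so a 3d d⁸ ion takes the sterically preferred tetrahedral geometry. → tetrahedral.
For [PdCl₄]²−: Summing ligand charges against the −2 overall charge gives an oxidation state of +2 for palladium. Palladium is a group-10 element; Pd(II) is therefore d⁸. A 4d d⁸ ion has a large crystal-field splitting; square planar leaves the high-energy d_{x²−y²} orbital empty and maximises CFSE. → square planar.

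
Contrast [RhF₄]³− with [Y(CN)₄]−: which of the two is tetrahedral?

For [RhF₄]³−: Summing ligand charges against the −3 overall charge gives an oxidation state of +1 for rhodium. Rh sits in group 9, so the d-electron count is 9 − 1 = 8. A 4d d⁸ ion has a large crystal-field splitting; square planar leaves the high-energy d_{x²−y²} orbital empty and maximises CFSE. → square planar.
For [Y(CN)₄]−: Each cyanide is −1; balancing the −1 overall charge requires Y(III). Y sits in group 3, so the d-electron count is 3 − 3 = 0. A d⁰ ion has no crystal-field stabilisation preference between square planar and tetrahedral, so four ligands adopt the sterically favoured tetrahedral geometry. → tetrahedral.

[Y(CN)₄]−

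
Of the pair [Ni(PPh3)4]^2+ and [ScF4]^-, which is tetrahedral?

[ScF4]^-

For [Ni(PPh3)4]^2+: Summing ligand charges against the +2 overall charge gives an oxidation state of +2 for nickel. Group 10 minus oxidation state 2 gives a d⁸ configuration. Triphenylphosphine is a strong-field ligand (high in the spectrochemical series). A 3d d⁸ ion with strong-field ligands gains enough CFSE to favour square planar over tetrahedral. → square planar.
For [ScF4]^-: Each fluoride is −1; balancing the −1 overall charge requires Sc(III). Scandium is a group-3 element; Sc(III) is therefore d⁰. A d⁰ ion has no crystal-field stabilisation preference between square planar and tetrahedral, so four ligands adopt the sterically favoured tetrahedral geometry. → tetrahedral.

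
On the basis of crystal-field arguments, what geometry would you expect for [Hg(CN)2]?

linear

Summing ligand charges against the 0 overall charge gives an oxidation state of +2 for mercury.
Mercury is a group-12 element; Hg(II) is therefore d¹⁰.
Coordination number: 2.
A d¹⁰ ion with only two ligands adopts a linear arrangement (sp hybridisation; no CFSE preference).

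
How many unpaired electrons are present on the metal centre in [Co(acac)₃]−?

Summing ligand charges against the −1 overall charge gives an oxidation state of +2 for cobalt.
Cobalt is a group-9 element; Co(II) is therefore d⁷.
Counting donor atoms: 3×acetylacetonate (bidentate) → 6 donors. Coordination number = 6.
The spin state decides the count: Acetylacetonate is a weak-field ligand for a first-row metal, so the complex is high-spin.
An octahedral high-spin d⁷ ion is t₂g⁵e_g², giving 3 unpaired electrons.

3 unpaired electrons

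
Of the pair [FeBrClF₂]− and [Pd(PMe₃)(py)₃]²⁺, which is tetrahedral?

[FeBrClF₂]−

For [FeBrClF₂]−: Each bromide is −1; each chloride is −1; each fluoride is −1; balancing the −1 overall charge requires Fe(III). Iron is a group-8 element; Fe(III) is therefore d⁵. A high-spin d⁵ ion has zero CFSE in either geometry, so four ligands adopt the sterically favoured tetrahedral geometry. → tetrahedral.
For [Pd(PMe₃)(py)₃]²⁺: Ligand charges: trimethylphosphine is neutral; pyridine is neutral. With an overall charge of +2 the palladium centre must be in the +2 oxidation state. Group 10 minus oxidation state 2 gives a d⁸ configuration. A 4d d⁸ ion has a large crystal-field splitting; square planar leaves the high-energy d_{x²−y²} orbital empty and maximises CFSE. → square planar.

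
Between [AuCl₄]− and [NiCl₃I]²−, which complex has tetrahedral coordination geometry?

For [AuCl₄]−: Ligand charges: each chloride is −1. With an overall charge of −1 the gold centre must be in the +3 oxidation state. Group 11 minus oxidation state 3 gives a d⁸ configuration. A 5d d⁸ ion has a large crystal-field splitting; square planar leaves the high-energy d_{x²−y²} orbital empty and maximises CFSE. → square planar.
For [NiCl₃I]²−: Ligand charges: each chloride is −1; each iodide is −1. With an overall charge of −2 the nickel centre must be in the +2 oxidation state. Ni sits in group 10, so the d-electron count is 10 − 2 = 8. Chloride and iodide are weak-field ligands. With weak-field ligands the CFSE gain from square planar is small, so a 3d d⁸ ion takes the sterically preferred tetrahedral geometry. → tetrahedral.

[NiCl₃I]²−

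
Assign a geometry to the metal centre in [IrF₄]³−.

Summing ligand charges against the −3 overall charge gives an oxidation state of +1 for iridium.
Group 9 minus oxidation state 1 gives a d⁸ configuration.
With 4 monodentate ligands the coordination number is 4.
A 5d d⁸ ion has a large crystal-field splitting; square planar leaves the high-energy d_{x²−y²} orbital empty and maximises CFSE.

square planar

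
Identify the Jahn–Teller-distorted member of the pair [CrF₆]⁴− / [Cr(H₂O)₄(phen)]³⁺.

[CrF₆]⁴−: Each fluoride is −1; balancing the −4 overall charge requires Cr(II). Cr sits in group 6, so the d-electron count is 6 − 2 = 4. Fluoride is a weak-field ligand for a first-row metal, so the complex is high-spin. The t₂g³e_g¹ (high-spin) configuration has an unevenly filled e_g set; the Jahn–Teller theorem predicts a tetragonal distortion (typically axial elongation) to lift the degeneracy.
[Cr(H₂O)₄(phen)]³⁺: Water is neutral; 1,10-phenanthroline is neutral; balancing the +3 overall charge requires Cr(III). Chromium is a group-6 element; Cr(III) is therefore d³. The d³ configuration leaves the e_g set evenly filled (or empty) — no strong Jahn–Teller driving force.

[CrF₆]⁴−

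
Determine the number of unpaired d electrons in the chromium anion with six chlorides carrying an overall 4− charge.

Summing ligand charges against the −4 overall charge gives an oxidation state of +2 for chromium.
Group 6 minus oxidation state 2 gives a d⁴ configuration.
The spin state decides the count: Chloride is a weak-field ligand for a first-row metal, so the complex is high-spin.
An octahedral high-spin d⁴ ion is t₂g³e_g¹, giving 4 unpaired electrons.

4 unpaired electrons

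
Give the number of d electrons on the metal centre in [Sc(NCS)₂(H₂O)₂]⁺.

Summing ligand charges against the +1 overall charge gives an oxidation state of +3 for scandium.
Group 3 minus oxidation state 3 gives a d⁰ configuration.

d⁰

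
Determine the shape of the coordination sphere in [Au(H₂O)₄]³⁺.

Summing ligand charges against the +3 overall charge gives an oxidation state of +3 for gold.
Group 11 minus oxidation state 3 gives a d⁸ configuration.
With 4 monodentate ligands the coordination number is 4.
A 5d d⁸ ion has a large crystal-field splitting; square planar leaves the high-energy d_{x²−y²} orbital empty and maximises CFSE.

square planar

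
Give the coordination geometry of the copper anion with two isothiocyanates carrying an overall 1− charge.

linear

Each isothiocyanate is −1; balancing the −1 overall charge requires Cu(I).
Cu sits in group 11, so the d-electron count is 11 − 1 = 10.
With 2 monodentate ligands the coordination number is 2.
A d¹⁰ ion with only two ligands adopts a linear arrangement (sp hybridisation; no CFSE preference).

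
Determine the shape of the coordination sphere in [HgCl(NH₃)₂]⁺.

Each chloride is −1; ammonia is neutral; balancing the +1 overall charge requires Hg(II).
Hg sits in group 12, so the d-electron count is 12 − 2 = 10.
Coordination number: 3.
Three ligands around a d¹⁰ centre minimise repulsion in a trigonal-planar arrangement.

trigonal planar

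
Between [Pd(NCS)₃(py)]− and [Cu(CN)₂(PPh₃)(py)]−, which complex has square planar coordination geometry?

[Pd(NCS)₃(py)]−

For [Pd(NCS)₃(py)]−: Summing ligand charges against the −1 overall charge gives an oxidation state of +2 for palladium. Group 10 minus oxidation state 2 gives a d⁸ configuration. A 4d d⁸ ion has a large crystal-field splitting; square planar leaves the high-energy d_{x²−y²} orbital empty and maximises CFSE. → square planar.
For [Cu(CN)₂(PPh₃)(py)]−: Each cyanide is −1; triphenylphosphine is neutral; pyridine is neutral; balancing the −1 overall charge requires Cu(I). Cu sits in group 11, so the d-electron count is 11 − 1 = 10. A d¹⁰ ion has no crystal-field stabilisation preference between square planar and tetrahedral, so four ligands adopt the sterically favoured tetrahedral geometry. → tetrahedral.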